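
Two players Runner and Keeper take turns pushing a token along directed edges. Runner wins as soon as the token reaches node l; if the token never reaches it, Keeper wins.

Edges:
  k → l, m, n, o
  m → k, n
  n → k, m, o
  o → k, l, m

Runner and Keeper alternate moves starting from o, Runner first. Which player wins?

Runner

Track states (vertex, player-to-move).
A0 = {(l,Runner), (l,Keeper)}
A1: add {(k,Runner), (o,Runner)}.
(o,Runner) ∈ A1 ⇒ Runner forces the target.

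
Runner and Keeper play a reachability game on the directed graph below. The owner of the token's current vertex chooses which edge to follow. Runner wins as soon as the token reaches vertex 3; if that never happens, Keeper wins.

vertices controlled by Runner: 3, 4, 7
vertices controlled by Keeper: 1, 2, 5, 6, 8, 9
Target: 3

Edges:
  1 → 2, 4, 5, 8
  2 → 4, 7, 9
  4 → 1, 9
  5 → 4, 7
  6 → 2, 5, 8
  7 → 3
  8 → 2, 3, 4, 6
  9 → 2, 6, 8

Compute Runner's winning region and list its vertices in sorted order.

A0 = {3}
A1: add {7} — 7 (Runner) has 7→3.
A2 = A1; e.g. 1 (Keeper) can still go to 2. Fixed point.
Runner's winning region = {3, 7}.

3, 7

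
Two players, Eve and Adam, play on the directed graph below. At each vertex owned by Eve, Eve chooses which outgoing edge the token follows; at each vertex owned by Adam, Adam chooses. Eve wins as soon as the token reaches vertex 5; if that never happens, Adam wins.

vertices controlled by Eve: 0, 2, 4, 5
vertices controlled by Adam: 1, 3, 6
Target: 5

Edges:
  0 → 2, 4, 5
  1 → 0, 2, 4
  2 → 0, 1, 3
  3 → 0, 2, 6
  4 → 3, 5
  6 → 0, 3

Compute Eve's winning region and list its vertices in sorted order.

A0 = {5}
A1: add {0, 4} — 0 (Eve) has 0→5; 4 (Eve) has 4→5.
A2: add {2} — 2 (Eve) has 2→0.
A3: add {1} — 1 (Adam): all of {0, 2, 4} already in.
A4 = A3; e.g. 3 (Adam) can still go to 6. Fixed point.
Eve's winning region = {0, 1, 2, 4, 5}.

0, 1, 2, 4, 5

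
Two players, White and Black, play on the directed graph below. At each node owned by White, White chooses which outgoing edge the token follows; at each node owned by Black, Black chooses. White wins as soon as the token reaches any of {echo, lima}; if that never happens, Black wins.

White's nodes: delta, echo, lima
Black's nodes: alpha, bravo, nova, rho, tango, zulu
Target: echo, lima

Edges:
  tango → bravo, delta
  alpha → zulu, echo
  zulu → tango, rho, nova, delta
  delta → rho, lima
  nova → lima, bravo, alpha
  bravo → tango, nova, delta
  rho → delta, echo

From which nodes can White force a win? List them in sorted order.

delta, echo, lima, rho

A0 = {echo, lima}
A1: add {delta} — delta (White) has delta→lima.
A2: add {rho} — rho (Black): all of {delta, echo} already in.
A3 = A2; e.g. tango (Black) can still go to bravo. Fixed point.
White's winning region = {delta, echo, lima, rho}.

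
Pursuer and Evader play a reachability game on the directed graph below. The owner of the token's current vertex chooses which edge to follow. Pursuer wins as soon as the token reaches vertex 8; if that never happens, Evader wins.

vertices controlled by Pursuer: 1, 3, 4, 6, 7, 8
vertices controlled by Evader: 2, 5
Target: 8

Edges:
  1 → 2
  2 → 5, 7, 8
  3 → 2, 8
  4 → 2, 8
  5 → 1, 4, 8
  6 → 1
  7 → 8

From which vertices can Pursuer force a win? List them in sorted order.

3, 4, 7, 8

A0 = {8}
A1: add {3, 4, 7} — 3 (Pursuer) has 3→8; 4 (Pursuer) has 4→8; 7 (Pursuer) has 7→8.
A2 = A1; e.g. 1 (Pursuer) has no edge into A1. Fixed point.
Pursuer's winning region = {3, 4, 7, 8}.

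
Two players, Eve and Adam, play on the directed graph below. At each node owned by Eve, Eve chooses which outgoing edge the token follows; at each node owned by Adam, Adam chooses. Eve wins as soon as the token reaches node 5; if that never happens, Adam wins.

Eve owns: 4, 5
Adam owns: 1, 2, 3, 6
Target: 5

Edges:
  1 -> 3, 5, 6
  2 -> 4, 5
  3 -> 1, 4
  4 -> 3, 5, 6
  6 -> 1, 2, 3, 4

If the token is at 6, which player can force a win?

Adam

A0 = {5}
A1: add {4} — 4 (Eve) has 4→5.
A2: add {2} — 2 (Adam): all of {4, 5} already in.
A3 = A2; e.g. 1 (Adam) can still go to 3. Fixed point.
6 never enters the attractor, so Adam can avoid the target forever.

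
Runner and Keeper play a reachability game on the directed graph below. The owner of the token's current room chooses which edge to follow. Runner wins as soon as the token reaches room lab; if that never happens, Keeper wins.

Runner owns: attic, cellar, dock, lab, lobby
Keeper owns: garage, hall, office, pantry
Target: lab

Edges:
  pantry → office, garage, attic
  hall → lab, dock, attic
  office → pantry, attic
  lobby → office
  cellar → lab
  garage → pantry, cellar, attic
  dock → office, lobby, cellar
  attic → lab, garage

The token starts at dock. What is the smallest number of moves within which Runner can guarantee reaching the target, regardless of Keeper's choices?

A0 = {lab}
A1: add {attic, cellar} — cellar (Runner) has cellar→lab; attic (Runner) has attic→lab.
A2: add {dock} — dock (Runner) has dock→cellar.
dock enters the attractor at level 2, so Runner can force the target in 2 moves from there.

2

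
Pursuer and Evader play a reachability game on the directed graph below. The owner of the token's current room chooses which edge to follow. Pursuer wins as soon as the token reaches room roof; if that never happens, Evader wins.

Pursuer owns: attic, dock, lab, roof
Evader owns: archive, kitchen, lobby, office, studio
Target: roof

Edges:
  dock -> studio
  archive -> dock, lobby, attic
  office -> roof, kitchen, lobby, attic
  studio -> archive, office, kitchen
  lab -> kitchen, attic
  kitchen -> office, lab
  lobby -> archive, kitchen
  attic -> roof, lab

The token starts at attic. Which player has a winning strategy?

Pursuer

A0 = {roof}
A1: add {attic} — attic (Pursuer) has attic→roof.
attic ∈ A1, so Pursuer can force the target.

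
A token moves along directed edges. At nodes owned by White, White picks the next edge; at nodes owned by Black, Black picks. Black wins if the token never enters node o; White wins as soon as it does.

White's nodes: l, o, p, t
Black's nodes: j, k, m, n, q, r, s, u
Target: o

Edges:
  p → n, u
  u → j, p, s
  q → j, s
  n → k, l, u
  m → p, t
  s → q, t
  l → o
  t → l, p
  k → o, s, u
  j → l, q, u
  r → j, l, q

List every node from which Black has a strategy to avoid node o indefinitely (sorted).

j, k, m, n, p, q, r, s, u

A0 = {o}
A1: add {l} — l (White) has l→o.
A2: add {t} — t (White) has t→l.
A3 = A2; e.g. j (Black) can still go to q. Fixed point.
White's attractor = {l, o, t}; Black avoids the target exactly from the complement.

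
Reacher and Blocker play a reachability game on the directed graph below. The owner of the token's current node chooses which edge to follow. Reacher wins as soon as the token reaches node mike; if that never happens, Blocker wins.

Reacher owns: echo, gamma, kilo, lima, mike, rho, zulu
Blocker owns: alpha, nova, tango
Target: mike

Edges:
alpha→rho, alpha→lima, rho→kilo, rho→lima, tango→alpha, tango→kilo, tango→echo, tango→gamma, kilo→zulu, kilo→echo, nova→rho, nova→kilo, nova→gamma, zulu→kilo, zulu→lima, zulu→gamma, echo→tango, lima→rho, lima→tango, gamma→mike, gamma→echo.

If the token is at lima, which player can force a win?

Reacher

A0 = {mike}
A1: add {gamma} — gamma (Reacher) has gamma→mike.
A2: add {zulu} — zulu (Reacher) has zulu→gamma.
A3: add {kilo} — kilo (Reacher) has kilo→zulu.
A4: add {rho} — rho (Reacher) has rho→kilo.
A5: add {lima, nova} — nova (Blocker): all of {rho, kilo, gamma} already in; lima (Reacher) has lima→rho.
lima ∈ A5, so Reacher can force the target.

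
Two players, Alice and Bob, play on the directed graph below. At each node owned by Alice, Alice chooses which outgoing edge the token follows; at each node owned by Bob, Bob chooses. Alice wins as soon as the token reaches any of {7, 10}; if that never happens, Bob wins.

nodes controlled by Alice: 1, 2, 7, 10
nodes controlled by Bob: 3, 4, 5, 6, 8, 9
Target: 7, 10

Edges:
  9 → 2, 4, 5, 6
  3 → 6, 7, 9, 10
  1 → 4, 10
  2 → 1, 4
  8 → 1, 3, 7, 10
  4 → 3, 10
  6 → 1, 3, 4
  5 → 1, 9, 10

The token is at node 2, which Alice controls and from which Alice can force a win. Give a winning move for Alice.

A0 = {7, 10}
A1: add {1} — 1 (Alice) has 1→10.
A2: add {2} — 2 (Alice) has 2→1.
A3 = A2; e.g. 3 (Bob) can still go to 6. Fixed point.
From 2, successor 1 is in the attractor (rank 1); the other successor 4 is not.

1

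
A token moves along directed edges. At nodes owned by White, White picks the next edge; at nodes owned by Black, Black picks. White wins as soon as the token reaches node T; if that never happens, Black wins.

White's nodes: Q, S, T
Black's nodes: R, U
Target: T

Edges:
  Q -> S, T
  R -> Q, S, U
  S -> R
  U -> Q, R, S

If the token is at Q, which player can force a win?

White

A0 = {T}
A1: add {Q} — Q (White) has Q→T.
A2 = A1; e.g. R (Black) can still go to S. Fixed point.
Q ∈ A1, so White can force the target.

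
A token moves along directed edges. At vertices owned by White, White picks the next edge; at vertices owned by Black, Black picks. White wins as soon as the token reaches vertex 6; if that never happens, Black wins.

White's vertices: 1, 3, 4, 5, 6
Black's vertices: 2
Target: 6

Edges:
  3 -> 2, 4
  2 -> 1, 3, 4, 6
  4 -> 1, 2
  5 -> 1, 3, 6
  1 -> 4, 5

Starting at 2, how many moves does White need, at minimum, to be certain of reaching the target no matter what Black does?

A0 = {6}
A1: add {5} — 5 (White) has 5→6.
A2: add {1} — 1 (White) has 1→5.
A3: add {4} — 4 (White) has 4→1.
A4: add {3} — 3 (White) has 3→4.
A5: add {2} — 2 (Black): all of {1, 3, 4, 6} already in.
A5 = all vertices. Fixed point.
2 enters the attractor at level 5, so White can force the target in 5 moves from there.

5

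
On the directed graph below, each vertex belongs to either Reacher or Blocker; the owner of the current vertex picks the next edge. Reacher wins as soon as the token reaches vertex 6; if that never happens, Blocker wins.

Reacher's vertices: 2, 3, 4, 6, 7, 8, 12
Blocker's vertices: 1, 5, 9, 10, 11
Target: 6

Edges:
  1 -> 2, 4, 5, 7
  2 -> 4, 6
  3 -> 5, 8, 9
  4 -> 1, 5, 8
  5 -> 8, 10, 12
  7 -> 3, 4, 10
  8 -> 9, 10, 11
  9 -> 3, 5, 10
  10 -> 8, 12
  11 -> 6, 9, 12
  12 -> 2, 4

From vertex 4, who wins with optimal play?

Blocker

A0 = {6}
A1: add {2} — 2 (Reacher) has 2→6.
A2: add {12} — 12 (Reacher) has 12→2.
A3 = A2; e.g. 1 (Blocker) can still go to 4. Fixed point.
4 never enters the attractor, so Blocker can avoid the target forever.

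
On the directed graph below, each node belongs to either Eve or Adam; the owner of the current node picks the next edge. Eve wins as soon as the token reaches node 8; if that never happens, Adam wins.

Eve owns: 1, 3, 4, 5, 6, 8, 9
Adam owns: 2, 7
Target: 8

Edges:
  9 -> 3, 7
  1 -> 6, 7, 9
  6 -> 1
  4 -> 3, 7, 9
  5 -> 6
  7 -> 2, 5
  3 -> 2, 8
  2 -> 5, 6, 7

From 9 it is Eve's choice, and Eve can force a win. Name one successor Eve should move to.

3

A0 = {8}
A1: add {3} — 3 (Eve) has 3→8.
A2: add {4, 9} — 4 (Eve) has 4→3; 9 (Eve) has 9→3.
A3: add {1} — 1 (Eve) has 1→9.
A4: add {6} — 6 (Eve) has 6→1.
A5: add {5} — 5 (Eve) has 5→6.
A6 = A5; e.g. 2 (Adam) can still go to 7. Fixed point.
From 9, successor 3 is in the attractor (rank 1); the other successor 7 is not.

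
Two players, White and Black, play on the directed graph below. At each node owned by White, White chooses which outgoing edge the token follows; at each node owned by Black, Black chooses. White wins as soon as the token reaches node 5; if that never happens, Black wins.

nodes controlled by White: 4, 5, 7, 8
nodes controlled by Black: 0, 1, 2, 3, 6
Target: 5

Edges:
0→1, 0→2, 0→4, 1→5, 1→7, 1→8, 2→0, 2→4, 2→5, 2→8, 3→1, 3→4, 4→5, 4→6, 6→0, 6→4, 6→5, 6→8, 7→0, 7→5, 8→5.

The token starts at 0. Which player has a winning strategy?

A0 = {5}
A1: add {4, 7, 8} — 4 (White) has 4→5; 7 (White) has 7→5; 8 (White) has 8→5.
A2: add {1} — 1 (Black): all of {5, 7, 8} already in.
A3: add {3} — 3 (Black): all of {1, 4} already in.
A4 = A3; e.g. 0 (Black) can still go to 2. Fixed point.
0 never enters the attractor, so Black can avoid the target forever.

Black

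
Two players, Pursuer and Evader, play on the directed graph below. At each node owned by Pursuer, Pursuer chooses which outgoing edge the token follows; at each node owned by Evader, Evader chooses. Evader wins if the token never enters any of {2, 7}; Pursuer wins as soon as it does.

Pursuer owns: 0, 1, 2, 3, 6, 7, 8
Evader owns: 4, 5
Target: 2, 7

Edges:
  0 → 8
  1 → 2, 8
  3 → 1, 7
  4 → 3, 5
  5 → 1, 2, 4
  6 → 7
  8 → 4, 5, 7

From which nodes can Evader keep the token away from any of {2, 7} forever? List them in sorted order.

4, 5

A0 = {2, 7}
A1: add {1, 3, 6, 8} — 1 (Pursuer) has 1→2; 3 (Pursuer) has 3→7; 6 (Pursuer) has 6→7; 8 (Pursuer) has 8→7.
A2: add {0} — 0 (Pursuer) has 0→8.
A3 = A2; e.g. 4 (Evader) can still go to 5. Fixed point.
Pursuer's attractor = {0, 1, 2, 3, 6, 7, 8}; Evader avoids the target exactly from the complement.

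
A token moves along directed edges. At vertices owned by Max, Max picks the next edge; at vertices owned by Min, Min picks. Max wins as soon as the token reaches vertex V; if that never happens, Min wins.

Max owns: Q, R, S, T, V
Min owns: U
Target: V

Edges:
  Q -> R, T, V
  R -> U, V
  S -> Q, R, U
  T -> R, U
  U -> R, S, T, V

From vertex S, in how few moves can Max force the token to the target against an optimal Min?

2

A0 = {V}
A1: add {Q, R} — Q (Max) has Q→V; R (Max) has R→V.
A2: add {S, T} — S (Max) has S→Q; T (Max) has T→R.
S enters the attractor at level 2, so Max can force the target in 2 moves from there.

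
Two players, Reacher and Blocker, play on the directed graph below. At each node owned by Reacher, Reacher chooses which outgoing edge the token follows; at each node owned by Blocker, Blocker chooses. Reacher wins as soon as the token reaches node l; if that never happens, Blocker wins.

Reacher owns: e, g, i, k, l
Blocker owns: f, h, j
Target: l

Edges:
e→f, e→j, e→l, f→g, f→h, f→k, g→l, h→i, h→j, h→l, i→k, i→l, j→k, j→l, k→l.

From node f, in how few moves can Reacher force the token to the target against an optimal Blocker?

4

A0 = {l}
A1: add {e, g, i, k} — e (Reacher) has e→l; g (Reacher) has g→l; i (Reacher) has i→l; k (Reacher) has k→l.
A2: add {j} — j (Blocker): all of {k, l} already in.
A3: add {h} — h (Blocker): all of {i, j, l} already in.
A4: add {f} — f (Blocker): all of {g, h, k} already in.
A4 = all vertices. Fixed point.
f enters the attractor at level 4, so Reacher can force the target in 4 moves from there.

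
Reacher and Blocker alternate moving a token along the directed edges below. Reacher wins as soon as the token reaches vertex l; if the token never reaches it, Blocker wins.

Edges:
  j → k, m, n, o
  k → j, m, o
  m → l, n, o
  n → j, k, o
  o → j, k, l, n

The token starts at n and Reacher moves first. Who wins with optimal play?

Track states (vertex, player-to-move).
A0 = {(l,Reacher), (l,Blocker)}
A1: add {(m,Reacher), (o,Reacher)}.
A2 = A1; e.g. (j,Reacher) stays out. (n,Reacher) never enters ⇒ Blocker avoids the target.

Blocker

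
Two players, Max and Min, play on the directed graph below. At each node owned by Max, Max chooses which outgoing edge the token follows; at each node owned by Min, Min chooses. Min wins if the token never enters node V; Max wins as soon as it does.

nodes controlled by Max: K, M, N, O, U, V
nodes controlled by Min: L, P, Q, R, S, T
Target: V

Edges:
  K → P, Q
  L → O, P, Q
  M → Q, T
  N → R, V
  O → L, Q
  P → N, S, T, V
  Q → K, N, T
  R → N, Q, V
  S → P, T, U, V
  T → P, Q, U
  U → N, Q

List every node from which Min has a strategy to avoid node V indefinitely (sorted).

A0 = {V}
A1: add {N} — N (Max) has N→V.
A2: add {U} — U (Max) has U→N.
A3 = A2; e.g. K (Max) has no edge into A2. Fixed point.
Max's attractor = {N, U, V}; Min avoids the target exactly from the complement.

K, L, M, O, P, Q, R, S, T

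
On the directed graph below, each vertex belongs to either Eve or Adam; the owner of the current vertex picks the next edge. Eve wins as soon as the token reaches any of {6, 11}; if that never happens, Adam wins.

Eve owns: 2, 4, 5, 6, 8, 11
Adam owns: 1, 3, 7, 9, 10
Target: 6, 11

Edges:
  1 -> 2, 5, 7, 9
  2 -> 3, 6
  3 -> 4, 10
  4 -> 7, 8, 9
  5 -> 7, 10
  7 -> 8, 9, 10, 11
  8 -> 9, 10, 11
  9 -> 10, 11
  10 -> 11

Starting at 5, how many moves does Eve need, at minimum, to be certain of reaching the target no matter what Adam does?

A0 = {6, 11}
A1: add {2, 8, 10} — 2 (Eve) has 2→6; 8 (Eve) has 8→11; 10 (Adam): all of {11} already in.
A2: add {4, 5, 9} — 4 (Eve) has 4→8; 5 (Eve) has 5→10; 9 (Adam): all of {10, 11} already in.
5 enters the attractor at level 2, so Eve can force the target in 2 moves from there.

2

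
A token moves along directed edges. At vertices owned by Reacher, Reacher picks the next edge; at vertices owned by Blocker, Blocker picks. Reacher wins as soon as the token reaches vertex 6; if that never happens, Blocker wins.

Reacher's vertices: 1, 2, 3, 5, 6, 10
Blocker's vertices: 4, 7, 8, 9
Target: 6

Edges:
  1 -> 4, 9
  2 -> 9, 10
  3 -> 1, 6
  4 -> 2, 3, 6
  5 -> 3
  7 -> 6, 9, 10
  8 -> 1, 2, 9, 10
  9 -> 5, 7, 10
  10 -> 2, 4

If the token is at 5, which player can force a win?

A0 = {6}
A1: add {3} — 3 (Reacher) has 3→6.
A2: add {5} — 5 (Reacher) has 5→3.
A3 = A2; e.g. 1 (Reacher) has no edge into A2. Fixed point.
5 ∈ A2, so Reacher can force the target.

Reacher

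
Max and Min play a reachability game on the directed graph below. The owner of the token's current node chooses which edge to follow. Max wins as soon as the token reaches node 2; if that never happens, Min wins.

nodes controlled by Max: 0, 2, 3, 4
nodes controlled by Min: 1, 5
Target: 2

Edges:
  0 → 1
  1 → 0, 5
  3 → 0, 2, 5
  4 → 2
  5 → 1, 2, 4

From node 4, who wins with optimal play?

A0 = {2}
A1: add {3, 4} — 3 (Max) has 3→2; 4 (Max) has 4→2.
A2 = A1; e.g. 0 (Max) has no edge into A1. Fixed point.
4 ∈ A1, so Max can force the target.

Max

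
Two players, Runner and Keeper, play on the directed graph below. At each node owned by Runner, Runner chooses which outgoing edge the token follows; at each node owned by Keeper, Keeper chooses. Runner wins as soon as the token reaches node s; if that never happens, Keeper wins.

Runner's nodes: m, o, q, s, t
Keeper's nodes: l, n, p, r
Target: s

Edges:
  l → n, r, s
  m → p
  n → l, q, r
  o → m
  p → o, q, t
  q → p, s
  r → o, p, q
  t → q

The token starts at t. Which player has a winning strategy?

A0 = {s}
A1: add {q} — q (Runner) has q→s.
A2: add {t} — t (Runner) has t→q.
A3 = A2; e.g. l (Keeper) can still go to n. Fixed point.
t ∈ A2, so Runner can force the target.

Runner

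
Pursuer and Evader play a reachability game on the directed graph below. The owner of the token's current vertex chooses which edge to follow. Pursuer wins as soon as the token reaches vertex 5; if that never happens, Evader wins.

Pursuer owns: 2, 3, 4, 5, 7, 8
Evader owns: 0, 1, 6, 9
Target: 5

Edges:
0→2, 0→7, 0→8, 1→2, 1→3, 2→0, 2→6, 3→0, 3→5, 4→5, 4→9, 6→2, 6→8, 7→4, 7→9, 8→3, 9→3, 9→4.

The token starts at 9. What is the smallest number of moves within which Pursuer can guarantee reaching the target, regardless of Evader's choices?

2

A0 = {5}
A1: add {3, 4} — 3 (Pursuer) has 3→5; 4 (Pursuer) has 4→5.
A2: add {7, 8, 9} — 7 (Pursuer) has 7→4; 8 (Pursuer) has 8→3; 9 (Evader): all of {3, 4} already in.
A3 = A2; e.g. 0 (Evader) can still go to 2. Fixed point.
9 enters the attractor at level 2, so Pursuer can force the target in 2 moves from there.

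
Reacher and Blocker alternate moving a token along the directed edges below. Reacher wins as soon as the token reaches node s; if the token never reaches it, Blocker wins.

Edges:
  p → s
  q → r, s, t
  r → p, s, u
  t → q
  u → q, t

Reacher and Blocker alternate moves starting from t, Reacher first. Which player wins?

Track states (vertex, player-to-move).
A0 = {(s,Reacher), (s,Blocker)}
A1: add {(p,Reacher), (p,Blocker), (q,Reacher), (r,Reacher)}.
A2: add {(t,Blocker)}.
A3: add {(u,Reacher)}.
A4: add {(r,Blocker)}.
A5 = A4; e.g. (q,Blocker) stays out. (t,Reacher) never enters ⇒ Blocker avoids the target.

Blocker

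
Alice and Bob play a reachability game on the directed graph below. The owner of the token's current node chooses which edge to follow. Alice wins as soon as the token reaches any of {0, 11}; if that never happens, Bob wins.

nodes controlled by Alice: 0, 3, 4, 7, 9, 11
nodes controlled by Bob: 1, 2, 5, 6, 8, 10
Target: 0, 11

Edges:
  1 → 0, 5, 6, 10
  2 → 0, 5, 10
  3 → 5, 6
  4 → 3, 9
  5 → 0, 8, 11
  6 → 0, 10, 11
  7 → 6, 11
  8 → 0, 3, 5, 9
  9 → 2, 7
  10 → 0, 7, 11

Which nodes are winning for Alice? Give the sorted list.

A0 = {0, 11}
A1: add {7} — 7 (Alice) has 7→11.
A2: add {9, 10} — 9 (Alice) has 9→7; 10 (Bob): all of {0, 7, 11} already in.
A3: add {4, 6} — 4 (Alice) has 4→9; 6 (Bob): all of {0, 10, 11} already in.
A4: add {3} — 3 (Alice) has 3→6.
A5 = A4; e.g. 1 (Bob) can still go to 5. Fixed point.
Alice's winning region = {0, 3, 4, 6, 7, 9, 10, 11}.

0, 3, 4, 6, 7, 9, 10, 11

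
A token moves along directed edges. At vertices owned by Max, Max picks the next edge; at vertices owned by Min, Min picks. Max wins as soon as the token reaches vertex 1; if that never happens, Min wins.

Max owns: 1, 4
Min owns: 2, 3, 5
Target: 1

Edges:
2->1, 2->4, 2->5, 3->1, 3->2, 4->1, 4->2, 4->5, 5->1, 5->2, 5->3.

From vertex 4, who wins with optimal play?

A0 = {1}
A1: add {4} — 4 (Max) has 4→1.
A2 = A1; e.g. 2 (Min) can still go to 5. Fixed point.
4 ∈ A1, so Max can force the target.

Max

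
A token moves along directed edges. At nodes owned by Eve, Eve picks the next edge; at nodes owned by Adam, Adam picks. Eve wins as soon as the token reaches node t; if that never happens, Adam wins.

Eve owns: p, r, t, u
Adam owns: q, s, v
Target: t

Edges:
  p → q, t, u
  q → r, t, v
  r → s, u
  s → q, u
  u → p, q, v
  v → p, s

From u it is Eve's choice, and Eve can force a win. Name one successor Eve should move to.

A0 = {t}
A1: add {p} — p (Eve) has p→t.
A2: add {u} — u (Eve) has u→p.
A3: add {r} — r (Eve) has r→u.
A4 = A3; e.g. q (Adam) can still go to v. Fixed point.
From u, successor p is in the attractor (rank 1); the other successors q, v are not.

p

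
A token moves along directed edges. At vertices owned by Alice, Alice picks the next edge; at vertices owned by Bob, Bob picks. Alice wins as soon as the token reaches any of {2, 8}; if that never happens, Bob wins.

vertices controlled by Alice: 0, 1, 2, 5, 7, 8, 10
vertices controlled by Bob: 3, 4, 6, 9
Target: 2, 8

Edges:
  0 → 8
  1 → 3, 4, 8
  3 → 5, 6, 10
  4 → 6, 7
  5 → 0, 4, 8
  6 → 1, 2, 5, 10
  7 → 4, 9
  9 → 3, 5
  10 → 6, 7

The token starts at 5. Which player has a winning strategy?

Alice

A0 = {2, 8}
A1: add {0, 1, 5} — 0 (Alice) has 0→8; 1 (Alice) has 1→8; 5 (Alice) has 5→8.
A2 = A1; e.g. 3 (Bob) can still go to 6. Fixed point.
5 ∈ A1, so Alice can force the target.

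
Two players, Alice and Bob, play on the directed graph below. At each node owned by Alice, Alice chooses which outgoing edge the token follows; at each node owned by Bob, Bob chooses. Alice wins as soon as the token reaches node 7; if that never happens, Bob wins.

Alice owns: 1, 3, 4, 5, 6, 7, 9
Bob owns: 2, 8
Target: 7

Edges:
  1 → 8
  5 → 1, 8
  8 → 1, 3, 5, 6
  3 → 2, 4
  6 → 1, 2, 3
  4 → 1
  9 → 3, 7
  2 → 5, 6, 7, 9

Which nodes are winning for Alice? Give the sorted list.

A0 = {7}
A1: add {9} — 9 (Alice) has 9→7.
A2 = A1; e.g. 1 (Alice) has no edge into A1. Fixed point.
Alice's winning region = {7, 9}.

7, 9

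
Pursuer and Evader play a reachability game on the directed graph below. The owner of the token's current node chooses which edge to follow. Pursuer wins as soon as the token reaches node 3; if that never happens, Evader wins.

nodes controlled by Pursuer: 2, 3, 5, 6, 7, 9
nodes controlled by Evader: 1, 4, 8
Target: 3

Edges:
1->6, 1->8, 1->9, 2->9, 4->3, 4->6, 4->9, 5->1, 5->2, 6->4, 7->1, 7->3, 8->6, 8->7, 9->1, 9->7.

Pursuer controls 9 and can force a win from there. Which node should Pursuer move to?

A0 = {3}
A1: add {7} — 7 (Pursuer) has 7→3.
A2: add {9} — 9 (Pursuer) has 9→7.
A3: add {2} — 2 (Pursuer) has 2→9.
A4: add {5} — 5 (Pursuer) has 5→2.
A5 = A4; e.g. 1 (Evader) can still go to 6. Fixed point.
From 9, successor 7 is in the attractor (rank 1); the other successor 1 is not.

7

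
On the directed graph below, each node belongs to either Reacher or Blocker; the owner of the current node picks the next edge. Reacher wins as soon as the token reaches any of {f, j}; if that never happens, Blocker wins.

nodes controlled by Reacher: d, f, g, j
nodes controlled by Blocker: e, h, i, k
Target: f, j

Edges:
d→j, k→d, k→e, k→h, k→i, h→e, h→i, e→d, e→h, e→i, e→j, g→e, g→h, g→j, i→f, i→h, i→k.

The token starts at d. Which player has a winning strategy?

Reacher

A0 = {f, j}
A1: add {d, g} — d (Reacher) has d→j; g (Reacher) has g→j.
A2 = A1; e.g. e (Blocker) can still go to h. Fixed point.
d ∈ A1, so Reacher can force the target.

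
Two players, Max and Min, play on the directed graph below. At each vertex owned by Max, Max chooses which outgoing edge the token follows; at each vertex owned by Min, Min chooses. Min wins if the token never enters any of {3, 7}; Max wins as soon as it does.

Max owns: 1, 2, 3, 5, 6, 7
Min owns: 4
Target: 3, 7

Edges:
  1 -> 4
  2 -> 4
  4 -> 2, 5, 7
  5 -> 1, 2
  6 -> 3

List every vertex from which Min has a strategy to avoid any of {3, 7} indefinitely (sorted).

A0 = {3, 7}
A1: add {6} — 6 (Max) has 6→3.
A2 = A1; e.g. 1 (Max) has no edge into A1. Fixed point.
Max's attractor = {3, 6, 7}; Min avoids the target exactly from the complement.

1, 2, 4, 5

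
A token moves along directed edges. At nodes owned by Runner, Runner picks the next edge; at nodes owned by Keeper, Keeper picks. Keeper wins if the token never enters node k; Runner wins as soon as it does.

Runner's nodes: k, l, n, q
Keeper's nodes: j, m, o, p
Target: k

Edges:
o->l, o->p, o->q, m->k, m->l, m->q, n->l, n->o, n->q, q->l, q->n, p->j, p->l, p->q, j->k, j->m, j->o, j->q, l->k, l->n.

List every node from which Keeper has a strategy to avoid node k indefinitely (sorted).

A0 = {k}
A1: add {l} — l (Runner) has l→k.
A2: add {n, q} — n (Runner) has n→l; q (Runner) has q→l.
A3: add {m} — m (Keeper): all of {k, l, q} already in.
A4 = A3; e.g. j (Keeper) can still go to o. Fixed point.
Runner's attractor = {k, l, m, n, q}; Keeper avoids the target exactly from the complement.

j, o, p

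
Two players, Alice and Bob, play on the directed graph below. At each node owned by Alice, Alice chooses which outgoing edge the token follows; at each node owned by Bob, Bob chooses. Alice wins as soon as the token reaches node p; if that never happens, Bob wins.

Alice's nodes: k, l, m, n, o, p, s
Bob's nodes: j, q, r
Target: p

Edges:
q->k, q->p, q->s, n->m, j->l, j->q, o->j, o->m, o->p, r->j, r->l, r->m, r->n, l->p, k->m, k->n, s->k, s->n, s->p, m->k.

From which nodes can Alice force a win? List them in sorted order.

l, o, p, s

A0 = {p}
A1: add {l, o, s} — l (Alice) has l→p; o (Alice) has o→p; s (Alice) has s→p.
A2 = A1; e.g. j (Bob) can still go to q. Fixed point.
Alice's winning region = {l, o, p, s}.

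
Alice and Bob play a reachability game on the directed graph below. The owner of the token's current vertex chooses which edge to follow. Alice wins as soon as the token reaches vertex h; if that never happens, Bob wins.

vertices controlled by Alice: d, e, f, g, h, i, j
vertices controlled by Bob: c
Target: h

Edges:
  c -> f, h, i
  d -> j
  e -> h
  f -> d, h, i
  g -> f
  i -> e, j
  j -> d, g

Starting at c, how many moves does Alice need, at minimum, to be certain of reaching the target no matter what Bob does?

A0 = {h}
A1: add {e, f} — e (Alice) has e→h; f (Alice) has f→h.
A2: add {g, i} — g (Alice) has g→f; i (Alice) has i→e.
A3: add {c, j} — c (Bob): all of {f, h, i} already in; j (Alice) has j→g.
c enters the attractor at level 3, so Alice can force the target in 3 moves from there.

3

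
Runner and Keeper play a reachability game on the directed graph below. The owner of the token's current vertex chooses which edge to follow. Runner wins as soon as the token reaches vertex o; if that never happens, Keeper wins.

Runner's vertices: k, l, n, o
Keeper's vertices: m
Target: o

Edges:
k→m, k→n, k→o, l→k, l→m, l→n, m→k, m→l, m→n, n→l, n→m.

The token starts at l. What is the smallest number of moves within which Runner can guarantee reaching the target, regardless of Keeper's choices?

A0 = {o}
A1: add {k} — k (Runner) has k→o.
A2: add {l} — l (Runner) has l→k.
l enters the attractor at level 2, so Runner can force the target in 2 moves from there.

2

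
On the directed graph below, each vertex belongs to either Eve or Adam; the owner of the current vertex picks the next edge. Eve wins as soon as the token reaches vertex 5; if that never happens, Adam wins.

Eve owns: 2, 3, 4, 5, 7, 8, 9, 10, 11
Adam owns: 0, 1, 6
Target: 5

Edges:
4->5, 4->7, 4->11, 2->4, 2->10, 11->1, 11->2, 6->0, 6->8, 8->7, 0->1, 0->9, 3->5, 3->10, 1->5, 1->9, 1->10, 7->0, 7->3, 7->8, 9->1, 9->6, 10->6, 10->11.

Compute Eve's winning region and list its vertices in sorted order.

2, 3, 4, 5, 7, 8, 10, 11

A0 = {5}
A1: add {3, 4} — 3 (Eve) has 3→5; 4 (Eve) has 4→5.
A2: add {2, 7} — 2 (Eve) has 2→4; 7 (Eve) has 7→3.
A3: add {8, 11} — 8 (Eve) has 8→7; 11 (Eve) has 11→2.
A4: add {10} — 10 (Eve) has 10→11.
A5 = A4; e.g. 0 (Adam) can still go to 1. Fixed point.
Eve's winning region = {2, 3, 4, 5, 7, 8, 10, 11}.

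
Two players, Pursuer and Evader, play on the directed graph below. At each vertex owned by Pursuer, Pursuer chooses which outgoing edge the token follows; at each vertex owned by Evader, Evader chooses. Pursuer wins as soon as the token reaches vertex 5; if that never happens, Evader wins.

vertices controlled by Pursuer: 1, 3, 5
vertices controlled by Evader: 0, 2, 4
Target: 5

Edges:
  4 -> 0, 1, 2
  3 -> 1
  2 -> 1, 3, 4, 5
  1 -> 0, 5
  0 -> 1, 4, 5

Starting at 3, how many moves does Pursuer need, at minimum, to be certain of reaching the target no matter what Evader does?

2

A0 = {5}
A1: add {1} — 1 (Pursuer) has 1→5.
A2: add {3} — 3 (Pursuer) has 3→1.
A3 = A2; e.g. 0 (Evader) can still go to 4. Fixed point.
3 enters the attractor at level 2, so Pursuer can force the target in 2 moves from there.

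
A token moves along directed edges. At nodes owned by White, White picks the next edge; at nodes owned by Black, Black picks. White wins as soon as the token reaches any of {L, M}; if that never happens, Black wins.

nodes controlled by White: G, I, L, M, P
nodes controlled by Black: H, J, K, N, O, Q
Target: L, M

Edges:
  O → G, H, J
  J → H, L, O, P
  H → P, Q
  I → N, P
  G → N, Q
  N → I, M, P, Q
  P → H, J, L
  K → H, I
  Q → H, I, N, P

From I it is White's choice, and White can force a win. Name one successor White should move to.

A0 = {L, M}
A1: add {P} — P (White) has P→L.
A2: add {I} — I (White) has I→P.
A3 = A2; e.g. G (White) has no edge into A2. Fixed point.
From I, successor P is in the attractor (rank 1); the other successor N is not.

P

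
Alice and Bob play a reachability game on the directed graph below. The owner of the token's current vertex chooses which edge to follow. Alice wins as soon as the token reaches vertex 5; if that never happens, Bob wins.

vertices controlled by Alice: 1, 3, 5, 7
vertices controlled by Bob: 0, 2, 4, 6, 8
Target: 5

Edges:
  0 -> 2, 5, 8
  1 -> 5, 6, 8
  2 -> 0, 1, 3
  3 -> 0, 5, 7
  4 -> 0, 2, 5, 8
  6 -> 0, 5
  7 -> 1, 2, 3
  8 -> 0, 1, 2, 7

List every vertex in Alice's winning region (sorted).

1, 3, 5, 7

A0 = {5}
A1: add {1, 3} — 1 (Alice) has 1→5; 3 (Alice) has 3→5.
A2: add {7} — 7 (Alice) has 7→1.
A3 = A2; e.g. 0 (Bob) can still go to 2. Fixed point.
Alice's winning region = {1, 3, 5, 7}.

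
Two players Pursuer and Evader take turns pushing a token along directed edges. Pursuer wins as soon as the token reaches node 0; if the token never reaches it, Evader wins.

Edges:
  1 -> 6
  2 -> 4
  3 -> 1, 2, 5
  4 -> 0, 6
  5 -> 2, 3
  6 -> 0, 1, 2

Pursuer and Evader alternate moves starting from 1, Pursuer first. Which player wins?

Track states (vertex, player-to-move).
A0 = {(0,Pursuer), (0,Evader)}
A1: add {(4,Pursuer), (6,Pursuer)}.
A2: add {(1,Evader), (2,Evader), (4,Evader)}.
A3: add {(2,Pursuer), (3,Pursuer), (5,Pursuer)}.
A4: add {(5,Evader)}.
A5 = A4; e.g. (1,Pursuer) stays out. (1,Pursuer) never enters ⇒ Evader avoids the target.

Evader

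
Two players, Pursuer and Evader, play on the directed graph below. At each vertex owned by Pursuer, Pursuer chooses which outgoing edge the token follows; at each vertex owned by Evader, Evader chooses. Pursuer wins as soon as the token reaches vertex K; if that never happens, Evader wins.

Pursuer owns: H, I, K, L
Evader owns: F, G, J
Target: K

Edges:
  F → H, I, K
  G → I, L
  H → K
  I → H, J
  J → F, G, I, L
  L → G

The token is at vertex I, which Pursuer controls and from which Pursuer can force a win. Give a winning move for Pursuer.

H

A0 = {K}
A1: add {H} — H (Pursuer) has H→K.
A2: add {I} — I (Pursuer) has I→H.
A3: add {F} — F (Evader): all of {H, I, K} already in.
A4 = A3; e.g. G (Evader) can still go to L. Fixed point.
From I, successor H is in the attractor (rank 1); the other successor J is not.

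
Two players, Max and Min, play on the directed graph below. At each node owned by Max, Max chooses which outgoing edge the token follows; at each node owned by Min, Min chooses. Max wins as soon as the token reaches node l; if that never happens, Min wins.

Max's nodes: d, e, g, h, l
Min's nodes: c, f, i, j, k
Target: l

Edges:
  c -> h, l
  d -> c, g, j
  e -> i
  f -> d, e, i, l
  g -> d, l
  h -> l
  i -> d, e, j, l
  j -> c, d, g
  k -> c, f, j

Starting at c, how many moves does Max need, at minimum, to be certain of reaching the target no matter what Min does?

A0 = {l}
A1: add {g, h} — g (Max) has g→l; h (Max) has h→l.
A2: add {c, d} — c (Min): all of {h, l} already in; d (Max) has d→g.
c enters the attractor at level 2, so Max can force the target in 2 moves from there.

2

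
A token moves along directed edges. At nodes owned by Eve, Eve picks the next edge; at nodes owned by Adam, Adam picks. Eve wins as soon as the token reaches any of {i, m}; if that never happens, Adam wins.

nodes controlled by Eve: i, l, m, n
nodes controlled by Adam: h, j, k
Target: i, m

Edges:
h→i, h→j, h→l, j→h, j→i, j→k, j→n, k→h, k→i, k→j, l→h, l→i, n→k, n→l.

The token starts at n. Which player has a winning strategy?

Eve

A0 = {i, m}
A1: add {l} — l (Eve) has l→i.
A2: add {n} — n (Eve) has n→l.
A3 = A2; e.g. h (Adam) can still go to j. Fixed point.
n ∈ A2, so Eve can force the target.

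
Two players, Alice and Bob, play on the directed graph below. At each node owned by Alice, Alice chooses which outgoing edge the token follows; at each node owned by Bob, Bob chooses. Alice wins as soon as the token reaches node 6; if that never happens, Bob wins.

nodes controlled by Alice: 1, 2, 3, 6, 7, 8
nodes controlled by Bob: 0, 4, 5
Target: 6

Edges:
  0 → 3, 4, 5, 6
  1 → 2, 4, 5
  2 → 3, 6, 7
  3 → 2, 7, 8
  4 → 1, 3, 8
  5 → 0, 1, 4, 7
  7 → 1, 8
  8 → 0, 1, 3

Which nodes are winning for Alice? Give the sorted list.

1, 2, 3, 4, 6, 7, 8

A0 = {6}
A1: add {2} — 2 (Alice) has 2→6.
A2: add {1, 3} — 1 (Alice) has 1→2; 3 (Alice) has 3→2.
A3: add {7, 8} — 7 (Alice) has 7→1; 8 (Alice) has 8→1.
A4: add {4} — 4 (Bob): all of {1, 3, 8} already in.
A5 = A4; e.g. 0 (Bob) can still go to 5. Fixed point.
Alice's winning region = {1, 2, 3, 4, 6, 7, 8}.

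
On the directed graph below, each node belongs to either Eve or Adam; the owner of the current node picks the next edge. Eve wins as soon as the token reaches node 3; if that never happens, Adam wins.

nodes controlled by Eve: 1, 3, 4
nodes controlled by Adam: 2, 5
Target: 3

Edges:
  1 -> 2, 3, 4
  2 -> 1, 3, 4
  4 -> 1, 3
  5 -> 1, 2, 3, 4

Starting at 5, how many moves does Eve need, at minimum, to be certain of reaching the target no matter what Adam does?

3

A0 = {3}
A1: add {1, 4} — 1 (Eve) has 1→3; 4 (Eve) has 4→3.
A2: add {2} — 2 (Adam): all of {1, 3, 4} already in.
A3: add {5} — 5 (Adam): all of {1, 2, 3, 4} already in.
A3 = all vertices. Fixed point.
5 enters the attractor at level 3, so Eve can force the target in 3 moves from there.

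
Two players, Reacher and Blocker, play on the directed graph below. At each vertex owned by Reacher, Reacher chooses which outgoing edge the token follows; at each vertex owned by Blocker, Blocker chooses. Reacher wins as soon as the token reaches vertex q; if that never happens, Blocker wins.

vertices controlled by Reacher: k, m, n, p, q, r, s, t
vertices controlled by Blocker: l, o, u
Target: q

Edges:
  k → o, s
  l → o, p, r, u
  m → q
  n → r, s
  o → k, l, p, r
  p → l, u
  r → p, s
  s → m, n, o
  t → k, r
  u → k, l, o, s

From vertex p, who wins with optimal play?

Blocker

A0 = {q}
A1: add {m} — m (Reacher) has m→q.
A2: add {s} — s (Reacher) has s→m.
A3: add {k, n, r} — k (Reacher) has k→s; n (Reacher) has n→s; r (Reacher) has r→s.
A4: add {t} — t (Reacher) has t→k.
A5 = A4; e.g. l (Blocker) can still go to o. Fixed point.
p never enters the attractor, so Blocker can avoid the target forever.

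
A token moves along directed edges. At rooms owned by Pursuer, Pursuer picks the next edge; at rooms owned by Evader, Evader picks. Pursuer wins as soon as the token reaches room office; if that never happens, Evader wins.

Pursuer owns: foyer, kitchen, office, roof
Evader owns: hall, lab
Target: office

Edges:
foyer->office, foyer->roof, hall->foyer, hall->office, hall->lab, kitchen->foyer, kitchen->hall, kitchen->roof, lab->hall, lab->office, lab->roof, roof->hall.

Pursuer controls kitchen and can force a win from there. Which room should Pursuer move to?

A0 = {office}
A1: add {foyer} — foyer (Pursuer) has foyer→office.
A2: add {kitchen} — kitchen (Pursuer) has kitchen→foyer.
A3 = A2; e.g. hall (Evader) can still go to lab. Fixed point.
From kitchen, successor foyer is in the attractor (rank 1); the other successors hall, roof are not.

foyer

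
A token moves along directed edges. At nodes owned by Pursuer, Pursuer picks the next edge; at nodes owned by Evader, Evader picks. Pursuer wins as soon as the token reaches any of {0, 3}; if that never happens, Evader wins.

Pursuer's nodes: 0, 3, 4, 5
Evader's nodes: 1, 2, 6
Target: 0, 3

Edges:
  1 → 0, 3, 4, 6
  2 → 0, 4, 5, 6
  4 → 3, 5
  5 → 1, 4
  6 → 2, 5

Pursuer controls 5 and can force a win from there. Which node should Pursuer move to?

4

A0 = {0, 3}
A1: add {4} — 4 (Pursuer) has 4→3.
A2: add {5} — 5 (Pursuer) has 5→4.
A3 = A2; e.g. 1 (Evader) can still go to 6. Fixed point.
From 5, successor 4 is in the attractor (rank 1); the other successor 1 is not.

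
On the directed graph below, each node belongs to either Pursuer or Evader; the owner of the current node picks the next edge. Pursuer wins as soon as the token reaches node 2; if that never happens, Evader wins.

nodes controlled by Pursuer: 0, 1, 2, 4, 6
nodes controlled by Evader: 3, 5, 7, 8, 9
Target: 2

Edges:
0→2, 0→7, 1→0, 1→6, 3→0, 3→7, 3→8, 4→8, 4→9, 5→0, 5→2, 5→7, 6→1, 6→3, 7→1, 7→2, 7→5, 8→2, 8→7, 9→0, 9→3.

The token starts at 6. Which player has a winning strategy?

A0 = {2}
A1: add {0} — 0 (Pursuer) has 0→2.
A2: add {1} — 1 (Pursuer) has 1→0.
A3: add {6} — 6 (Pursuer) has 6→1.
A4 = A3; e.g. 3 (Evader) can still go to 7. Fixed point.
6 ∈ A3, so Pursuer can force the target.

Pursuer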